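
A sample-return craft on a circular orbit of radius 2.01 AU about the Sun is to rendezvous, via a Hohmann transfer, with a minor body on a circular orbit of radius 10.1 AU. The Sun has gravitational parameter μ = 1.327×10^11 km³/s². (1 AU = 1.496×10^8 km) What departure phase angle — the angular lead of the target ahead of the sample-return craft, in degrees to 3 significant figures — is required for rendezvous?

In km: r₁ = 2.01 × 1.496×10^8 = 3.00696×10^8 km; r₂ = 10.1 × 1.496×10^8 = 1.51096×10^9 km.
Semi-major axis of the transfer orbit: a_t = (3.00696×10^8 + 1.51096×10^9)/2 = 9.05828×10^8 km.
The half-period of the transfer ellipse is t = π√(a_t³/μ) = 2.35116×10^8 s.
The target's mean motion on its circular orbit is ω₂ = √(μ/r₂³) = 6.20235×10^-9 rad/s.
Angle swept by the target during transfer: ω₂·t = 1.45827 rad = 83.553°.
Arrival is 180° from departure on the ellipse, so φ = 180° − 83.553° = 96.4°.

φ = 96.4°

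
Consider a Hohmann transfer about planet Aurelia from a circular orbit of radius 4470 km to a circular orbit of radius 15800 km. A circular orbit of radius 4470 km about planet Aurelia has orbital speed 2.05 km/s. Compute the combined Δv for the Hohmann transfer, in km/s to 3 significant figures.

Δv = 0.876 km/s

From the circular-orbit relation v² = μ/r at r = 4470 km: μ = v²r = (2.05)² × 4470 = 18785.2 km³/s².
Transfer-ellipse semi-major axis a_t = (r₁ + r₂)/2 = (4470 + 15800)/2 = 10135 km.
Circular speed at r₁: v₁ = √(μ/r₁) = √(18785.2/4470) = 2.0500 km/s.
On the transfer ellipse at r₁, vis-viva gives v_p = √[μ(2/r₁ − 1/a_t)] = 2.5596 km/s.
First burn Δv₁ = |v_p − v₁| = 0.5096 km/s.
Circular speed at r₂: v₂ = √(μ/r₂) = 1.09038 km/s.
Transfer-orbit speed at r₂: v_a = √[μ(2/r₂ − 1/a_t)] = 0.724137 km/s.
Second burn Δv₂ = |v₂ − v_a| = 0.3662 km/s.
Total Δv = Δv₁ + Δv₂ = 0.8758 km/s.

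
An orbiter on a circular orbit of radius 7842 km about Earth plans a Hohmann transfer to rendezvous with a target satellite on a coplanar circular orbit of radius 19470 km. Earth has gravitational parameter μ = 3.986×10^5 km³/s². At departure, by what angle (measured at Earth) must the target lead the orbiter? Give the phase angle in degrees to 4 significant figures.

φ = 74.27°

Semi-major axis of the transfer orbit: a_t = (7842 + 19470)/2 = 13656 km.
Transfer time t = π√(a_t³/μ) = 7940.8 s.
Target angular speed ω₂ = √(μ/r₂³) = 2.3239×10^-4 rad/s.
Angle swept by the target during transfer: ω₂·t = 1.8454 rad = 105.73°.
Arrival is 180° from departure on the ellipse, so φ = 180° − 105.73° = 74.27°.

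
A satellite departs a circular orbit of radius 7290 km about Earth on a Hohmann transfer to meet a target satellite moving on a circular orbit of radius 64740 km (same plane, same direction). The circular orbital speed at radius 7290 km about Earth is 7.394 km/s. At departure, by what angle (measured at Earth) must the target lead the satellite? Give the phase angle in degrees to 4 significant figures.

From the circular-orbit relation v² = μ/r at r = 7290 km: μ = v²r = (7.394)² × 7290 = 3.98553×10^5 km³/s².
The Hohmann ellipse has a_t = (r₁ + r₂)/2 = 36015 km.
The half-period of the transfer ellipse is t = π√(a_t³/μ) = 34012 s.
Target angular speed ω₂ = √(μ/r₂³) = 3.8325×10^-5 rad/s.
Angle swept by the target during transfer: ω₂·t = 1.3035 rad = 74.69°.
The satellite traverses 180° on the transfer ellipse, so the target must lead by 180° − 74.69° = 105.3°.

φ = 105.3°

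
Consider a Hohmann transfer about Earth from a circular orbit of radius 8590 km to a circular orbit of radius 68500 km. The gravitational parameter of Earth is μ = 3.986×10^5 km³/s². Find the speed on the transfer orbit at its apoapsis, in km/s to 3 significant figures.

Transfer-ellipse semi-major axis a_t = (r₁ + r₂)/2 = (8590 + 68500)/2 = 38545 km.
At apoapsis, r = 68500 km.
From the vis-viva equation, v = √[μ(2/r − 1/a_t)] = 1.139 km/s.

v = 1.14 km/s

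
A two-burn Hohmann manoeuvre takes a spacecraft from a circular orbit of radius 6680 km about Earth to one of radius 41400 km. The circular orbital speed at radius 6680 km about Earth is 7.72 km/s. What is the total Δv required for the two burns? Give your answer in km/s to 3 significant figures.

From the circular-orbit relation v² = μ/r at r = 6680 km: μ = v²r = (7.72)² × 6680 = 3.98117×10^5 km³/s².
Semi-major axis of the transfer orbit: a_t = (6680 + 41400)/2 = 24040 km.
At r₁ the circular-orbit speed is v₁ = √(μ/r₁) = 7.7200 km/s.
Transfer-orbit speed at r₁ (vis-viva equation): v_p = √[μ(2/r₁ − 1/a_t)] = 10.131 km/s.
First burn Δv₁ = |v_p − v₁| = 2.411 km/s.
At r₂, v₂ = √(μ/r₂) = 3.101 km/s.
Transfer-orbit speed at r₂: v_a = √[μ(2/r₂ − 1/a_t)] = 1.635 km/s.
Second burn Δv₂ = |v₂ − v_a| = 1.466 km/s.
Total Δv = Δv₁ + Δv₂ = 3.877 km/s.

Δv = 3.88 km/s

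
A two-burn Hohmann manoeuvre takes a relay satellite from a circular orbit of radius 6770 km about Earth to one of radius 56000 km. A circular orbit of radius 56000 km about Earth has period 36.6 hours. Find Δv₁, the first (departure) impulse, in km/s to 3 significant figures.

From Kepler's third law T² = 4π²r³/μ at r = 56000 km, T = 36.6 hours = 36.6 × 3600 s = 1.3176×10^5 s: μ = 4π²r³/T² = 3.99353×10^5 km³/s².
The Hohmann ellipse has a_t = (r₁ + r₂)/2 = 31385 km.
Circular speed at r = 6770 km: v_c = √(μ/r) = 7.6804 km/s.
Transfer-orbit speed at the same r (vis-viva, a = a_t): v_t = √[μ(2/r − 1/a_t)] = 10.259 km/s.
Δv₁ = |v_t − v_c| = |10.259 − 7.6804| = 2.579 km/s.

Δv₁ = 2.58 km/s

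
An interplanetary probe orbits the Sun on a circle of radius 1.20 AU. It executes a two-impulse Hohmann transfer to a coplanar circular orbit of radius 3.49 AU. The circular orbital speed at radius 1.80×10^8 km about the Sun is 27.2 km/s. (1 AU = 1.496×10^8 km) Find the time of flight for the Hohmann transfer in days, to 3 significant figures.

t = 655 days

From the circular-orbit relation v² = μ/r at r = 1.80×10^8 km: μ = v²r = (27.2)² × 1.80×10^8 = 1.33171×10^11 km³/s².
In km: r₁ = 1.20 × 1.496×10^8 = 1.7952×10^8 km; r₂ = 3.49 × 1.496×10^8 = 5.22104×10^8 km.
Semi-major axis of the transfer orbit: a_t = (1.7952×10^8 + 5.22104×10^8)/2 = 3.50812×10^8 km.
By Kepler's third law the transfer-orbit period is T = 2π√(a_t³/μ), so t = T/2 = 5.657×10^7 s.
Converting: 5.657×10^7 s ÷ 86400 s/day = 655 days.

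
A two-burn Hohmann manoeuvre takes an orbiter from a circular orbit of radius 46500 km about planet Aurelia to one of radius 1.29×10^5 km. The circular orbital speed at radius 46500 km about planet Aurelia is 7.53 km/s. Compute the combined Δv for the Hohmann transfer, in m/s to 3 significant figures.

Δv = 2830 m/s

From the circular-orbit relation v² = μ/r at r = 46500 km: μ = v²r = (7.53)² × 46500 = 2.63659×10^6 km³/s².
Transfer-ellipse semi-major axis a_t = (r₁ + r₂)/2 = (46500 + 1.290×10^5)/2 = 87750 km.
Circular speed at r₁: v₁ = √(μ/r₁) = √(2.63659×10^6/46500) = 7.530 km/s.
Transfer-orbit speed at r₁ (v² = μ(2/r − 1/a)): v_p = √[μ(2/r₁ − 1/a_t)] = 9.130 km/s.
First burn Δv₁ = |v_p − v₁| = 1.600 km/s.
Circular speed at r₂: v₂ = √(μ/r₂) = 4.521 km/s.
Transfer-orbit speed at r₂: v_a = √[μ(2/r₂ − 1/a_t)] = 3.291 km/s.
Second burn Δv₂ = |v₂ − v_a| = 1.230 km/s.
Total Δv = Δv₁ + Δv₂ = 2.830 km/s.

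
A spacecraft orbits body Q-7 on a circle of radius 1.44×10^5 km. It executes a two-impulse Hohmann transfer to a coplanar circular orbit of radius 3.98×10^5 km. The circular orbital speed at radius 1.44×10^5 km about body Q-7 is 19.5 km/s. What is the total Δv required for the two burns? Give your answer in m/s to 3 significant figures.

Δv = 7310 m/s

From the circular-orbit relation v² = μ/r at r = 1.44×10^5 km: μ = v²r = (19.5)² × 1.44×10^5 = 5.47560×10^7 km³/s².
Transfer-ellipse semi-major axis a_t = (r₁ + r₂)/2 = (1.440×10^5 + 3.980×10^5)/2 = 2.710×10^5 km.
At r₁ the circular-orbit speed is v₁ = √(μ/r₁) = 19.500 km/s.
Transfer-orbit speed at r₁ (vis-viva): v_p = √[μ(2/r₁ − 1/a_t)] = 23.632 km/s.
First burn Δv₁ = |v_p − v₁| = 4.132 km/s.
At r₂, v₂ = √(μ/r₂) = 11.729 km/s.
Transfer-orbit speed at r₂: v_a = √[μ(2/r₂ − 1/a_t)] = 8.5501 km/s.
Second burn Δv₂ = |v₂ − v_a| = 3.179 km/s.
Total Δv = Δv₁ + Δv₂ = 7.311 km/s.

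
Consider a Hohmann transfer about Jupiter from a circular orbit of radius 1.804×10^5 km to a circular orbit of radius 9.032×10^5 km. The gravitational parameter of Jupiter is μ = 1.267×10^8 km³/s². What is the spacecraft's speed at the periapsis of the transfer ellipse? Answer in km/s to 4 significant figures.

v = 34.22 km/s

Transfer-ellipse semi-major axis a_t = (r₁ + r₂)/2 = (1.804×10^5 + 9.032×10^5)/2 = 5.418×10^5 km.
The periapsis of the transfer ellipse is at r = 1.804×10^5 km.
Applying v² = μ(2/r − 1/a_t): v = 34.22 km/s.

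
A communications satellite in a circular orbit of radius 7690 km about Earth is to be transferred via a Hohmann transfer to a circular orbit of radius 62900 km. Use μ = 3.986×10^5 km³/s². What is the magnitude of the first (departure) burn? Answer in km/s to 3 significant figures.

The Hohmann ellipse has a_t = (r₁ + r₂)/2 = 35295 km.
On the circular orbit at r = 7690 km, v_c = √(μ/r) = 7.19955 km/s.
Transfer-orbit speed at the same r (vis-viva, a = a_t): v_t = √[μ(2/r − 1/a_t)] = 9.61112 km/s.
Δv₁ = |v_t − v_c| = |9.61112 − 7.19955| = 2.412 km/s.

Δv₁ = 2.41 km/s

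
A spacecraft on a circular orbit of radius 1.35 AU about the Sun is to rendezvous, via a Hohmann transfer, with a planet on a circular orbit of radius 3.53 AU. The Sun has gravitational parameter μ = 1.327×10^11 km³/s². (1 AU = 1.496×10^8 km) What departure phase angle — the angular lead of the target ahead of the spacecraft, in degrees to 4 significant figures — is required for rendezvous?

In km: r₁ = 1.35 × 1.496×10^8 = 2.0196×10^8 km; r₂ = 3.53 × 1.496×10^8 = 5.28088×10^8 km.
The Hohmann ellipse has a_t = (r₁ + r₂)/2 = 3.65024×10^8 km.
Transfer time t = π√(a_t³/μ) = 6.014×10^7 s.
The target's mean motion on its circular orbit is ω₂ = √(μ/r₂³) = 3.002×10^-8 rad/s.
Angle swept by the target during transfer: ω₂·t = 1.8054 rad = 103.44°.
Arrival is 180° from departure on the ellipse, so φ = 180° − 103.44° = 76.56°.

φ = 76.56°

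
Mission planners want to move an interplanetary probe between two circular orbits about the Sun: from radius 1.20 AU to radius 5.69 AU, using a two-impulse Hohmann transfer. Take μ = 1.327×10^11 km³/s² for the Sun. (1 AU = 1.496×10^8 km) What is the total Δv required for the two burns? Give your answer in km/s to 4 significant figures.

In km: r₁ = 1.20 × 1.496×10^8 = 1.7952×10^8 km; r₂ = 5.69 × 1.496×10^8 = 8.51224×10^8 km.
Semi-major axis of the transfer orbit: a_t = (1.7952×10^8 + 8.51224×10^8)/2 = 5.15372×10^8 km.
Circular speed at r₁: v₁ = √(μ/r₁) = √(1.327×10^11/1.7952×10^8) = 27.188 km/s.
On the transfer ellipse at r₁, v² = μ(2/r − 1/a) gives v_p = √[μ(2/r₁ − 1/a_t)] = 34.941 km/s.
First burn Δv₁ = |v_p − v₁| = 7.753 km/s.
Circular speed at r₂: v₂ = √(μ/r₂) = 12.486 km/s.
Transfer-orbit speed at r₂: v_a = √[μ(2/r₂ − 1/a_t)] = 7.3690 km/s.
Second burn Δv₂ = |v₂ − v_a| = 5.117 km/s.
Δv = Δv₁ + Δv₂ = 7.753 + 5.117 = 12.87 km/s.

Δv = 12.87 km/s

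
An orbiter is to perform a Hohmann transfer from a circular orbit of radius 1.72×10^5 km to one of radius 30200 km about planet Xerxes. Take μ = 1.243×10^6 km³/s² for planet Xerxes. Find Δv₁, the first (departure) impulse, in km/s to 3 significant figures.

The Hohmann ellipse has a_t = (r₁ + r₂)/2 = 1.011×10^5 km.
On the circular orbit at r = 1.720×10^5 km, v_c = √(μ/r) = 2.688 km/s.
Transfer-orbit speed at the same r (vis-viva, a = a_t): v_t = √[μ(2/r − 1/a_t)] = 1.469 km/s.
Δv₁ = |v_t − v_c| = |1.469 − 2.688| = 1.219 km/s.

Δv₁ = 1.22 km/s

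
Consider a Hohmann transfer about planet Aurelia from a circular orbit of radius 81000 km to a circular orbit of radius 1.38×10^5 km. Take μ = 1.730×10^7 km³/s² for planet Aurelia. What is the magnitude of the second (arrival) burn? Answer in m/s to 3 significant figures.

Transfer-ellipse semi-major axis a_t = (r₁ + r₂)/2 = (81000 + 1.380×10^5)/2 = 1.095×10^5 km.
Circular speed at r = 1.380×10^5 km: v_c = √(μ/r) = 11.197 km/s.
Vis-viva on the transfer ellipse at r = 1.380×10^5 km gives v_t = √[μ(2/r − 1/a_t)] = 9.6298 km/s.
Δv₂ = |v_t − v_c| = |9.6298 − 11.197| = 1.567 km/s.

Δv₂ = 1570 m/s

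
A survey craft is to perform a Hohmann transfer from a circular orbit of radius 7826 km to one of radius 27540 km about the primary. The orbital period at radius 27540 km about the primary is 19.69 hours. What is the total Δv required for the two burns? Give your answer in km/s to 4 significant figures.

From Kepler's third law T² = 4π²r³/μ at r = 27540 km, T = 19.69 hours = 19.69 × 3600 s = 70884 s: μ = 4π²r³/T² = 1.64118×10^5 km³/s².
The Hohmann ellipse has a_t = (r₁ + r₂)/2 = 17683 km.
At r₁ the circular-orbit speed is v₁ = √(μ/r₁) = 4.579 km/s.
On the transfer ellipse at r₁, vis-viva gives v_p = √[μ(2/r₁ − 1/a_t)] = 5.715 km/s.
First burn Δv₁ = |v_p − v₁| = 1.136 km/s.
Circular speed at r₂: v₂ = √(μ/r₂) = 2.4412 km/s.
Transfer-orbit speed at r₂: v_a = √[μ(2/r₂ − 1/a_t)] = 1.6240 km/s.
Second burn Δv₂ = |v₂ − v_a| = 0.8172 km/s.
Total Δv = Δv₁ + Δv₂ = 1.953 km/s.

Δv = 1.953 km/s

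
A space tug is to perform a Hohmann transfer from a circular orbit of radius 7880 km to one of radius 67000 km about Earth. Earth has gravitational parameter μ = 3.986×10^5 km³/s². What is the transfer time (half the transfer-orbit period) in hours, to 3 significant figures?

t = 10.0 hours

The Hohmann ellipse has a_t = (r₁ + r₂)/2 = 37440 km.
Half the transfer-orbit period gives t = π√(a_t³/μ) = 36050 s.
Converting: 36050 s ÷ 3600 s/hour = 10.0 hours.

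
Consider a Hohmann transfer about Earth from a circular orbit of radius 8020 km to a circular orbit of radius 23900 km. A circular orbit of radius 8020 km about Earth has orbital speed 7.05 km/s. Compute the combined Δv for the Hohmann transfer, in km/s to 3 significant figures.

Δv = 2.77 km/s

From the circular-orbit relation v² = μ/r at r = 8020 km: μ = v²r = (7.05)² × 8020 = 3.98614×10^5 km³/s².
Transfer-ellipse semi-major axis a_t = (r₁ + r₂)/2 = (8020 + 23900)/2 = 15960 km.
Circular speed at r₁: v₁ = √(μ/r₁) = √(3.98614×10^5/8020) = 7.050 km/s.
Transfer-orbit speed at r₁ (v² = μ(2/r − 1/a)): v_p = √[μ(2/r₁ − 1/a_t)] = 8.627 km/s.
First burn Δv₁ = |v_p − v₁| = 1.577 km/s.
At r₂, v₂ = √(μ/r₂) = 4.084 km/s.
Transfer-orbit speed at r₂: v_a = √[μ(2/r₂ − 1/a_t)] = 2.895 km/s.
Second burn Δv₂ = |v₂ − v_a| = 1.189 km/s.
Δv = Δv₁ + Δv₂ = 1.577 + 1.189 = 2.766 km/s.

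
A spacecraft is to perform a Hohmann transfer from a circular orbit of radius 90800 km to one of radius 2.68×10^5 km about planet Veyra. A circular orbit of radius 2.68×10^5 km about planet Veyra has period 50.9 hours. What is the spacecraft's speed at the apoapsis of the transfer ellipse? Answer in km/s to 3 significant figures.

v = 6.54 km/s

From Kepler's third law T² = 4π²r³/μ at r = 2.68×10^5 km, T = 50.9 hours = 50.9 × 3600 s = 1.8324×10^5 s: μ = 4π²r³/T² = 2.26320×10^7 km³/s².
The Hohmann ellipse has a_t = (r₁ + r₂)/2 = 1.794×10^5 km.
At apoapsis, r = 2.680×10^5 km.
Applying v² = μ(2/r − 1/a_t): v = 6.538 km/s.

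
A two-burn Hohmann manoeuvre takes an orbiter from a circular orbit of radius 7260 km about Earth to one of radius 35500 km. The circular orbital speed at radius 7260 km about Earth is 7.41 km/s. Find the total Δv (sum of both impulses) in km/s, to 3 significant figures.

Δv = 3.54 km/s

From the circular-orbit relation v² = μ/r at r = 7260 km: μ = v²r = (7.41)² × 7260 = 3.98633×10^5 km³/s².
Transfer-ellipse semi-major axis a_t = (r₁ + r₂)/2 = (7260 + 35500)/2 = 21380 km.
Circular speed at r₁: v₁ = √(μ/r₁) = √(3.98633×10^5/7260) = 7.4100 km/s.
On the transfer ellipse at r₁, v² = μ(2/r − 1/a) gives v_p = √[μ(2/r₁ − 1/a_t)] = 9.5484 km/s.
First burn Δv₁ = |v_p − v₁| = 2.1384 km/s.
Circular speed at r₂: v₂ = √(μ/r₂) = 3.3510 km/s.
Transfer-orbit speed at r₂: v_a = √[μ(2/r₂ − 1/a_t)] = 1.9527 km/s.
Second burn Δv₂ = |v₂ − v_a| = 1.3983 km/s.
Δv = Δv₁ + Δv₂ = 2.1384 + 1.3983 = 3.537 km/s.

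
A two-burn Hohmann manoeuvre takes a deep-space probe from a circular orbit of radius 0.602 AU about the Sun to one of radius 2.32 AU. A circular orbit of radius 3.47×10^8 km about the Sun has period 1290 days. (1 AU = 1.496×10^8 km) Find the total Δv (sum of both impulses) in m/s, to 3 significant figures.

Δv = 17000 m/s

From Kepler's third law T² = 4π²r³/μ at r = 3.47×10^8 km, T = 1290 days = 1290 × 86400 s = 1.11456×10^8 s: μ = 4π²r³/T² = 1.32783×10^11 km³/s².
In km: r₁ = 0.602 × 1.496×10^8 = 9.00592×10^7 km; r₂ = 2.32 × 1.496×10^8 = 3.47072×10^8 km.
The Hohmann ellipse has a_t = (r₁ + r₂)/2 = 2.185656×10^8 km.
At r₁ the circular-orbit speed is v₁ = √(μ/r₁) = 38.398 km/s.
On the transfer ellipse at r₁, vis-viva equation gives v_p = √[μ(2/r₁ − 1/a_t)] = 48.387 km/s.
First burn Δv₁ = |v_p − v₁| = 9.989 km/s.
At r₂, v₂ = √(μ/r₂) = 19.5596 km/s.
Transfer-orbit speed at r₂: v_a = √[μ(2/r₂ − 1/a_t)] = 12.5555 km/s.
Second burn Δv₂ = |v₂ − v_a| = 7.004 km/s.
Total Δv = Δv₁ + Δv₂ = 16.99 km/s.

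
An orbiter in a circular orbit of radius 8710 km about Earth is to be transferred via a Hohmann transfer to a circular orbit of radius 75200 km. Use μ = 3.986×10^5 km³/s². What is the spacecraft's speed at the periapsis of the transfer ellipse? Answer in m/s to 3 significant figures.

Transfer-ellipse semi-major axis a_t = (r₁ + r₂)/2 = (8710 + 75200)/2 = 41955 km.
The periapsis of the transfer ellipse is at r = 8710 km.
Vis-viva: v = √[μ(2/r − 1/a_t)] = √[3.986×10^5 × (2/8710 − 1/41955)] = 9.057 km/s.

v = 9060 m/s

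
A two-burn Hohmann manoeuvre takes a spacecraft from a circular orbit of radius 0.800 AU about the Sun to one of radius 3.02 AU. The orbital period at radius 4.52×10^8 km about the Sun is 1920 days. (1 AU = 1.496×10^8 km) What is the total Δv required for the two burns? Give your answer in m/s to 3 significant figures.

From Kepler's third law T² = 4π²r³/μ at r = 4.52×10^8 km, T = 1920 days = 1920 × 86400 s = 1.65888×10^8 s: μ = 4π²r³/T² = 1.32478×10^11 km³/s².
In km: r₁ = 0.800 × 1.496×10^8 = 1.1968×10^8 km; r₂ = 3.02 × 1.496×10^8 = 4.51792×10^8 km.
The Hohmann ellipse has a_t = (r₁ + r₂)/2 = 2.85736×10^8 km.
Circular speed at r₁: v₁ = √(μ/r₁) = √(1.32478×10^11/1.1968×10^8) = 33.271 km/s.
Transfer-orbit speed at r₁ (v² = μ(2/r − 1/a)): v_p = √[μ(2/r₁ − 1/a_t)] = 41.836 km/s.
First burn Δv₁ = |v_p − v₁| = 8.565 km/s.
At r₂, v₂ = √(μ/r₂) = 17.124 km/s.
Transfer-orbit speed at r₂: v_a = √[μ(2/r₂ − 1/a_t)] = 11.082 km/s.
Second burn Δv₂ = |v₂ − v_a| = 6.042 km/s.
Total Δv = Δv₁ + Δv₂ = 14.61 km/s.

Δv = 14600 m/s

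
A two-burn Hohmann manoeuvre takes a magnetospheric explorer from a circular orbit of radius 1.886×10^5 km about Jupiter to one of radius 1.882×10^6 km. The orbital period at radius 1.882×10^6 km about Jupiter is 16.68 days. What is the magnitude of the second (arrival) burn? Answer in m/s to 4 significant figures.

From Kepler's third law T² = 4π²r³/μ at r = 1.882×10^6 km, T = 16.68 days = 16.68 × 86400 s = 1.441152×10^6 s: μ = 4π²r³/T² = 1.26707×10^8 km³/s².
Transfer-ellipse semi-major axis a_t = (r₁ + r₂)/2 = (1.886×10^5 + 1.882×10^6)/2 = 1.0353×10^6 km.
On the circular orbit at r = 1.882×10^6 km, v_c = √(μ/r) = 8.205 km/s.
Vis-viva on the transfer ellipse at r = 1.882×10^6 km gives v_t = √[μ(2/r − 1/a_t)] = 3.502 km/s.
Δv₂ = |v_t − v_c| = |3.502 − 8.205| = 4.703 km/s.

Δv₂ = 4703 m/s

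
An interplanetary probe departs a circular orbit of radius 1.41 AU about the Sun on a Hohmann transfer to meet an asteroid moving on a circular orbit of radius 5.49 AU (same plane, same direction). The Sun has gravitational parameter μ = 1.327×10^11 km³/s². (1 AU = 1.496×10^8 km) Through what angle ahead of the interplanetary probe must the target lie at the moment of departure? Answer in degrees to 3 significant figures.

φ = 90.3°

In km: r₁ = 1.41 × 1.496×10^8 = 2.10936×10^8 km; r₂ = 5.49 × 1.496×10^8 = 8.21304×10^8 km.
The Hohmann ellipse has a_t = (r₁ + r₂)/2 = 5.1612×10^8 km.
The half-period of the transfer ellipse is t = π√(a_t³/μ) = 1.011×10^8 s.
Target angular speed ω₂ = √(μ/r₂³) = 1.548×10^-8 rad/s.
Angle swept by the target during transfer: ω₂·t = 1.565 rad = 89.67°.
The interplanetary probe traverses 180° on the transfer ellipse, so the target must lead by 180° − 89.67° = 90.3°.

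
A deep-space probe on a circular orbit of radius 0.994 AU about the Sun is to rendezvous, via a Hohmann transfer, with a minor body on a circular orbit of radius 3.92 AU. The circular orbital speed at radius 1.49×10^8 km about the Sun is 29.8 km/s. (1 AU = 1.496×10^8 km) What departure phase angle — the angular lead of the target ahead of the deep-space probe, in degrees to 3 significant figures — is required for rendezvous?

φ = 90.7°

From the circular-orbit relation v² = μ/r at r = 1.49×10^8 km: μ = v²r = (29.8)² × 1.49×10^8 = 1.32318×10^11 km³/s².
In km: r₁ = 0.994 × 1.496×10^8 = 1.487024×10^8 km; r₂ = 3.92 × 1.496×10^8 = 5.86432×10^8 km.
Semi-major axis of the transfer orbit: a_t = (1.487024×10^8 + 5.86432×10^8)/2 = 3.675672×10^8 km.
Transfer time t = π√(a_t³/μ) = 6.086×10^7 s.
The target's mean motion on its circular orbit is ω₂ = √(μ/r₂³) = 2.561×10^-8 rad/s.
Angle swept by the target during transfer: ω₂·t = 1.559 rad = 89.32°.
The deep-space probe traverses 180° on the transfer ellipse, so the target must lead by 180° − 89.32° = 90.7°.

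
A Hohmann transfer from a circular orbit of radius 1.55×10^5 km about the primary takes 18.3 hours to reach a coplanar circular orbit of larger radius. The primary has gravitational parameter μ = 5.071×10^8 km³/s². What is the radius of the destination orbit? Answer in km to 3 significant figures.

Transfer time t = 18.3 hours = 65880 s, and t = π√(a_t³/μ).
So a_t = (μ t²/π²)^(1/3) = (5.071×10^8 × (65880)² / π²)^(1/3) = 6.0641×10^5 km.
Since a_t = (r₁ + r₂)/2, r₂ = 2a_t − r₁ = 2×6.0641×10^5 − 1.550×10^5 = 1.05782×10^6 km.

r₂ = 1.06×10^6 km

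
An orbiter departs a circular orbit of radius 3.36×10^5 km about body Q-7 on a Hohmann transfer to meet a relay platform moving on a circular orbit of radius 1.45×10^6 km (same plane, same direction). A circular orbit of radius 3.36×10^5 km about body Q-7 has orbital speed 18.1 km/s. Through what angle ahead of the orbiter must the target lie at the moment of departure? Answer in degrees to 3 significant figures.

φ = 93.0°

From the circular-orbit relation v² = μ/r at r = 3.36×10^5 km: μ = v²r = (18.1)² × 3.36×10^5 = 1.10077×10^8 km³/s².
The Hohmann ellipse has a_t = (r₁ + r₂)/2 = 8.930×10^5 km.
Transfer time t = π√(a_t³/μ) = 2.52685×10^5 s.
The target's mean motion on its circular orbit is ω₂ = √(μ/r₂³) = 6.00892×10^-6 rad/s.
Angle swept by the target during transfer: ω₂·t = 1.5184 rad = 87.00°.
The orbiter traverses 180° on the transfer ellipse, so the target must lead by 180° − 87.00° = 93.0°.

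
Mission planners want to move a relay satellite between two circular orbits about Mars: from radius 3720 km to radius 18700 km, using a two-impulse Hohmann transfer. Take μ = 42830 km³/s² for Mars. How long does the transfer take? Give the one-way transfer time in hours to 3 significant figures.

Transfer-ellipse semi-major axis a_t = (r₁ + r₂)/2 = (3720 + 18700)/2 = 11210 km.
Transfer time t = π√(a_t³/μ) = π√((11210)³ / 42830) = 18017 s.
Converting: 18017 s ÷ 3600 s/hour = 5.00 hours.

t = 5.00 hours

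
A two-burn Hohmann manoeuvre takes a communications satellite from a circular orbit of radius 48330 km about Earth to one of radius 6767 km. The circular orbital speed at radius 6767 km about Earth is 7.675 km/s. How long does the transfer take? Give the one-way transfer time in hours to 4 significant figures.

t = 6.320 hours

From the circular-orbit relation v² = μ/r at r = 6767 km: μ = v²r = (7.675)² × 6767 = 3.98614×10^5 km³/s².
Transfer-ellipse semi-major axis a_t = (r₁ + r₂)/2 = (48330 + 6767)/2 = 27548.5 km.
Transfer time t = π√(a_t³/μ) = π√((27548.5)³ / 3.98614×10^5) = 22752 s.
Converting: 22752 s ÷ 3600 s/hour = 6.320 hours.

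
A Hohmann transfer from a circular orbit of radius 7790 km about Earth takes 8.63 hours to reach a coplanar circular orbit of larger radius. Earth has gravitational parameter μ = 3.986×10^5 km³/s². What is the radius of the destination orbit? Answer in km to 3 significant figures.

r₂ = 60000 km

Transfer time t = 8.63 hours = 31068 s, and t = π√(a_t³/μ).
So a_t = (μ t²/π²)^(1/3) = (3.986×10^5 × (31068)² / π²)^(1/3) = 33907 km.
Since a_t = (r₁ + r₂)/2, r₂ = 2a_t − r₁ = 2×33907 − 7790 = 60024 km.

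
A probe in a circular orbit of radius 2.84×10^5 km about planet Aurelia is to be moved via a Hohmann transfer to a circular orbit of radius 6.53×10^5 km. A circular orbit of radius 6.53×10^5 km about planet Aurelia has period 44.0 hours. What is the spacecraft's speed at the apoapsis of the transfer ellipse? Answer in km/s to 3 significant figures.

v = 20.2 km/s

From Kepler's third law T² = 4π²r³/μ at r = 6.53×10^5 km, T = 44.0 hours = 44.0 × 3600 s = 1.584×10^5 s: μ = 4π²r³/T² = 4.38116×10^8 km³/s².
Transfer-ellipse semi-major axis a_t = (r₁ + r₂)/2 = (2.840×10^5 + 6.530×10^5)/2 = 4.685×10^5 km.
The apoapsis of the transfer ellipse is at r = 6.530×10^5 km.
Applying v² = μ(2/r − 1/a_t): v = 20.17 km/s.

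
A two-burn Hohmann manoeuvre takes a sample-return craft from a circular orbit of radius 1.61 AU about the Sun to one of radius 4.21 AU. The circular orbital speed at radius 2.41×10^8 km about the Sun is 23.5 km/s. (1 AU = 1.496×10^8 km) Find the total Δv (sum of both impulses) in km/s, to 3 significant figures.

From the circular-orbit relation v² = μ/r at r = 2.41×10^8 km: μ = v²r = (23.5)² × 2.41×10^8 = 1.33092×10^11 km³/s².
In km: r₁ = 1.61 × 1.496×10^8 = 2.40856×10^8 km; r₂ = 4.21 × 1.496×10^8 = 6.29816×10^8 km.
The Hohmann ellipse has a_t = (r₁ + r₂)/2 = 4.35336×10^8 km.
At r₁ the circular-orbit speed is v₁ = √(μ/r₁) = 23.507 km/s.
On the transfer ellipse at r₁, vis-viva equation gives v_p = √[μ(2/r₁ − 1/a_t)] = 28.274 km/s.
First burn Δv₁ = |v_p − v₁| = 4.767 km/s.
Circular speed at r₂: v₂ = √(μ/r₂) = 14.537 km/s.
Transfer-orbit speed at r₂: v_a = √[μ(2/r₂ − 1/a_t)] = 10.813 km/s.
Second burn Δv₂ = |v₂ − v_a| = 3.724 km/s.
Total Δv = Δv₁ + Δv₂ = 8.491 km/s.

Δv = 8.49 km/s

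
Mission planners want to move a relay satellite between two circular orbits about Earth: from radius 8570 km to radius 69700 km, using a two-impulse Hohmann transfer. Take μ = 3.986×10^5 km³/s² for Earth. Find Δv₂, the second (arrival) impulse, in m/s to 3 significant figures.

Semi-major axis of the transfer orbit: a_t = (8570 + 69700)/2 = 39135 km.
On the circular orbit at r = 69700 km, v_c = √(μ/r) = 2.391 km/s.
Vis-viva on the transfer ellipse at r = 69700 km gives v_t = √[μ(2/r − 1/a_t)] = 1.119 km/s.
Δv₂ = |v_t − v_c| = |1.119 − 2.391| = 1.272 km/s.

Δv₂ = 1270 m/s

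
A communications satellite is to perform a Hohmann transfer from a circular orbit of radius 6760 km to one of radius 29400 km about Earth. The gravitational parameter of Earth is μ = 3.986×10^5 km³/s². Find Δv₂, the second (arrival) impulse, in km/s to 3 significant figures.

Semi-major axis of the transfer orbit: a_t = (6760 + 29400)/2 = 18080 km.
Circular speed at r = 29400 km: v_c = √(μ/r) = 3.682 km/s.
Transfer-orbit speed at the same r (vis-viva, a = a_t): v_t = √[μ(2/r − 1/a_t)] = 2.251 km/s.
Δv₂ = |v_t − v_c| = |2.251 − 3.682| = 1.431 km/s.

Δv₂ = 1.43 km/s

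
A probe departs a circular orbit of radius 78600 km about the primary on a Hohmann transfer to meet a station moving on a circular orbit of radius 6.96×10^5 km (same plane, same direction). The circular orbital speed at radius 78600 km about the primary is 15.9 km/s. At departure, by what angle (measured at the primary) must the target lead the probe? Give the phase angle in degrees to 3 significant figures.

From the circular-orbit relation v² = μ/r at r = 78600 km: μ = v²r = (15.9)² × 78600 = 1.98709×10^7 km³/s².
Semi-major axis of the transfer orbit: a_t = (78600 + 6.960×10^5)/2 = 3.873×10^5 km.
Transfer time t = π√(a_t³/μ) = 1.6987×10^5 s.
Target angular speed ω₂ = √(μ/r₂³) = 7.6771×10^-6 rad/s.
Angle swept by the target during transfer: ω₂·t = 1.3041 rad = 74.72°.
The probe traverses 180° on the transfer ellipse, so the target must lead by 180° − 74.72° = 105°.

φ = 105°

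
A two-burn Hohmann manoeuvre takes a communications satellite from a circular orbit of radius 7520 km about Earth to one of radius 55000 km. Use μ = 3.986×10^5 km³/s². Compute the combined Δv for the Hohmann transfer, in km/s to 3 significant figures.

Δv = 3.75 km/s

The Hohmann ellipse has a_t = (r₁ + r₂)/2 = 31260 km.
Circular speed at r₁: v₁ = √(μ/r₁) = √(3.986×10^5/7520) = 7.2805 km/s.
On the transfer ellipse at r₁, vis-viva gives v_p = √[μ(2/r₁ − 1/a_t)] = 9.6571 km/s.
First burn Δv₁ = |v_p − v₁| = 2.3766 km/s.
Circular speed at r₂: v₂ = √(μ/r₂) = 2.6921 km/s.
Transfer-orbit speed at r₂: v_a = √[μ(2/r₂ − 1/a_t)] = 1.3204 km/s.
Second burn Δv₂ = |v₂ − v_a| = 1.3717 km/s.
Δv = Δv₁ + Δv₂ = 2.3766 + 1.3717 = 3.748 km/s.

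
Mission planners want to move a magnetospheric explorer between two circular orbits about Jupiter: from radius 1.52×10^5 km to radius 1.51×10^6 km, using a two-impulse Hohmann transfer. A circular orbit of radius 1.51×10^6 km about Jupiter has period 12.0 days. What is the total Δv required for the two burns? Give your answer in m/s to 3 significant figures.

From Kepler's third law T² = 4π²r³/μ at r = 1.51×10^6 km, T = 12.0 days = 12.0 × 86400 s = 1.0368×10^6 s: μ = 4π²r³/T² = 1.26445×10^8 km³/s².
The Hohmann ellipse has a_t = (r₁ + r₂)/2 = 8.310×10^5 km.
Circular speed at r₁: v₁ = √(μ/r₁) = √(1.26445×10^8/1.520×10^5) = 28.842 km/s.
Transfer-orbit speed at r₁ (vis-viva): v_p = √[μ(2/r₁ − 1/a_t)] = 38.879 km/s.
First burn Δv₁ = |v_p − v₁| = 10.037 km/s.
At r₂, v₂ = √(μ/r₂) = 9.1509 km/s.
Transfer-orbit speed at r₂: v_a = √[μ(2/r₂ − 1/a_t)] = 3.9137 km/s.
Second burn Δv₂ = |v₂ − v_a| = 5.2372 km/s.
Δv = Δv₁ + Δv₂ = 10.037 + 5.2372 = 15.27 km/s.

Δv = 15300 m/s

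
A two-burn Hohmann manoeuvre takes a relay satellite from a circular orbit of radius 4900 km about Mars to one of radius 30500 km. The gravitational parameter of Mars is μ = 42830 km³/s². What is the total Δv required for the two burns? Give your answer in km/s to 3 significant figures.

The Hohmann ellipse has a_t = (r₁ + r₂)/2 = 17700 km.
At r₁ the circular-orbit speed is v₁ = √(μ/r₁) = 2.9565 km/s.
Transfer-orbit speed at r₁ (v² = μ(2/r − 1/a)): v_p = √[μ(2/r₁ − 1/a_t)] = 3.8810 km/s.
First burn Δv₁ = |v_p − v₁| = 0.9245 km/s.
Circular speed at r₂: v₂ = √(μ/r₂) = 1.185 km/s.
Transfer-orbit speed at r₂: v_a = √[μ(2/r₂ − 1/a_t)] = 0.6235 km/s.
Second burn Δv₂ = |v₂ − v_a| = 0.5615 km/s.
Δv = Δv₁ + Δv₂ = 0.9245 + 0.5615 = 1.486 km/s.

Δv = 1.49 km/s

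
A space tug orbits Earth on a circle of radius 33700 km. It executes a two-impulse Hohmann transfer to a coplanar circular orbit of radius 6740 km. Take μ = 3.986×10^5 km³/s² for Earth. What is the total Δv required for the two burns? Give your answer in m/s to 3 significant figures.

The Hohmann ellipse has a_t = (r₁ + r₂)/2 = 20220 km.
Circular speed at r₁: v₁ = √(μ/r₁) = √(3.986×10^5/33700) = 3.4392 km/s.
Transfer-orbit speed at r₁ (v² = μ(2/r − 1/a)): v_a = √[μ(2/r₁ − 1/a_t)] = 1.9856 km/s.
First burn Δv₁ = |v_a − v₁| = 1.4536 km/s.
At r₂, v₂ = √(μ/r₂) = 7.6902 km/s.
Transfer-orbit speed at r₂: v_p = √[μ(2/r₂ − 1/a_t)] = 9.9280 km/s.
Second burn Δv₂ = |v₂ − v_p| = 2.2378 km/s.
Δv = Δv₁ + Δv₂ = 1.4536 + 2.2378 = 3.691 km/s.

Δv = 3690 m/s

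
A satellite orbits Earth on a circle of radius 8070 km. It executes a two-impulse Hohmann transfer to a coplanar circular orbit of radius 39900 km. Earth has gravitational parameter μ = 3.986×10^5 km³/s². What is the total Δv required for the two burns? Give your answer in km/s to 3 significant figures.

Semi-major axis of the transfer orbit: a_t = (8070 + 39900)/2 = 23985 km.
At r₁ the circular-orbit speed is v₁ = √(μ/r₁) = 7.028 km/s.
On the transfer ellipse at r₁, vis-viva equation gives v_p = √[μ(2/r₁ − 1/a_t)] = 9.065 km/s.
First burn Δv₁ = |v_p − v₁| = 2.037 km/s.
At r₂, v₂ = √(μ/r₂) = 3.1607 km/s.
Transfer-orbit speed at r₂: v_a = √[μ(2/r₂ − 1/a_t)] = 1.8334 km/s.
Second burn Δv₂ = |v₂ − v_a| = 1.327 km/s.
Δv = Δv₁ + Δv₂ = 2.037 + 1.327 = 3.364 km/s.

Δv = 3.36 km/s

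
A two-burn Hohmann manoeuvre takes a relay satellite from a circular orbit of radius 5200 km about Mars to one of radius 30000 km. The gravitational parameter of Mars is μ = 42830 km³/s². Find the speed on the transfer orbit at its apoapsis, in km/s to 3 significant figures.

Semi-major axis of the transfer orbit: a_t = (5200 + 30000)/2 = 17600 km.
At apoapsis, r = 30000 km.
Vis-viva: v = √[μ(2/r − 1/a_t)] = √[42830 × (2/30000 − 1/17600)] = 0.6495 km/s.

v = 0.649 km/s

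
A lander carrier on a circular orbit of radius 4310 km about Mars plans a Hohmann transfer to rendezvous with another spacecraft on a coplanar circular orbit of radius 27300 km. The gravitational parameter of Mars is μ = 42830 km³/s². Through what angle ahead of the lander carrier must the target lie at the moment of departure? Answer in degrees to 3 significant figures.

φ = 101°

Semi-major axis of the transfer orbit: a_t = (4310 + 27300)/2 = 15805 km.
Transfer time t = π√(a_t³/μ) = 30163 s.
The target's mean motion on its circular orbit is ω₂ = √(μ/r₂³) = 4.5881×10^-5 rad/s.
Angle swept by the target during transfer: ω₂·t = 1.3839 rad = 79.29°.
Arrival is 180° from departure on the ellipse, so φ = 180° − 79.29° = 101°.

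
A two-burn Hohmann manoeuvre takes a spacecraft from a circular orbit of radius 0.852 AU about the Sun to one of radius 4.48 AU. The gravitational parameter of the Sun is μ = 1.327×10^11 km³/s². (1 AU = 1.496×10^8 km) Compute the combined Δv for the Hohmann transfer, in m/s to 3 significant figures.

Δv = 15700 m/s

In km: r₁ = 0.852 × 1.496×10^8 = 1.274592×10^8 km; r₂ = 4.48 × 1.496×10^8 = 6.70208×10^8 km.
The Hohmann ellipse has a_t = (r₁ + r₂)/2 = 3.988336×10^8 km.
At r₁ the circular-orbit speed is v₁ = √(μ/r₁) = 32.266 km/s.
Transfer-orbit speed at r₁ (vis-viva): v_p = √[μ(2/r₁ − 1/a_t)] = 41.827 km/s.
First burn Δv₁ = |v_p − v₁| = 9.561 km/s.
Circular speed at r₂: v₂ = √(μ/r₂) = 14.0712 km/s.
Transfer-orbit speed at r₂: v_a = √[μ(2/r₂ − 1/a_t)] = 7.95464 km/s.
Second burn Δv₂ = |v₂ − v_a| = 6.117 km/s.
Total Δv = Δv₁ + Δv₂ = 15.68 km/s.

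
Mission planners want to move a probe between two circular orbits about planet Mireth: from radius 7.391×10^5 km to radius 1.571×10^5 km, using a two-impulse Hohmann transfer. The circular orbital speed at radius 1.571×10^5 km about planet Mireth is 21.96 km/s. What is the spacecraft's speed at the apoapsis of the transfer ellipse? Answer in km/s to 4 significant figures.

From the circular-orbit relation v² = μ/r at r = 1.571×10^5 km: μ = v²r = (21.96)² × 1.571×10^5 = 7.57602×10^7 km³/s².
The Hohmann ellipse has a_t = (r₁ + r₂)/2 = 4.481×10^5 km.
At apoapsis, r = 7.391×10^5 km.
From the vis-viva equation, v = √[μ(2/r − 1/a_t)] = 5.995 km/s.

v = 5.995 km/s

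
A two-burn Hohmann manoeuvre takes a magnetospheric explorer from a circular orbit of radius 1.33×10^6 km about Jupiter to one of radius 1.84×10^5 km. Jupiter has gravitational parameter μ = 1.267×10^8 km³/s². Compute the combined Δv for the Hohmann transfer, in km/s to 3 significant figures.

Semi-major axis of the transfer orbit: a_t = (1.330×10^6 + 1.840×10^5)/2 = 7.570×10^5 km.
At r₁ the circular-orbit speed is v₁ = √(μ/r₁) = 9.760 km/s.
On the transfer ellipse at r₁, vis-viva gives v_a = √[μ(2/r₁ − 1/a_t)] = 4.812 km/s.
First burn Δv₁ = |v_a − v₁| = 4.948 km/s.
At r₂, v₂ = √(μ/r₂) = 26.241 km/s.
Transfer-orbit speed at r₂: v_p = √[μ(2/r₂ − 1/a_t)] = 34.782 km/s.
Second burn Δv₂ = |v₂ − v_p| = 8.541 km/s.
Δv = Δv₁ + Δv₂ = 4.948 + 8.541 = 13.49 km/s.

Δv = 13.5 km/s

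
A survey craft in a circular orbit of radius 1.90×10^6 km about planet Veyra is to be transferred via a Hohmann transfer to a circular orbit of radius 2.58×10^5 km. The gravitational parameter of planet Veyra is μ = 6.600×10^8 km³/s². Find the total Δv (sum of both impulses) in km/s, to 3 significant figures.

Transfer-ellipse semi-major axis a_t = (r₁ + r₂)/2 = (1.900×10^6 + 2.580×10^5)/2 = 1.079×10^6 km.
Circular speed at r₁: v₁ = √(μ/r₁) = √(6.600×10^8/1.900×10^6) = 18.638 km/s.
On the transfer ellipse at r₁, vis-viva gives v_a = √[μ(2/r₁ − 1/a_t)] = 9.1137 km/s.
First burn Δv₁ = |v_a − v₁| = 9.524 km/s.
At r₂, v₂ = √(μ/r₂) = 50.58 km/s.
Transfer-orbit speed at r₂: v_p = √[μ(2/r₂ − 1/a_t)] = 67.12 km/s.
Second burn Δv₂ = |v₂ − v_p| = 16.54 km/s.
Δv = Δv₁ + Δv₂ = 9.524 + 16.54 = 26.06 km/s.

Δv = 26.1 km/s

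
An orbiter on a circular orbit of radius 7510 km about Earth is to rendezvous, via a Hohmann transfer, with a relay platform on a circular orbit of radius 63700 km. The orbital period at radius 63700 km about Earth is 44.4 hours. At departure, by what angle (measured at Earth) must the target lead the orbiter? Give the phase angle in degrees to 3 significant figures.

φ = 105°

From Kepler's third law T² = 4π²r³/μ at r = 63700 km, T = 44.4 hours = 44.4 × 3600 s = 1.5984×10^5 s: μ = 4π²r³/T² = 3.99399×10^5 km³/s².
The Hohmann ellipse has a_t = (r₁ + r₂)/2 = 35605 km.
The half-period of the transfer ellipse is t = π√(a_t³/μ) = 33397 s.
The target's mean motion on its circular orbit is ω₂ = √(μ/r₂³) = 3.9309×10^-5 rad/s.
Angle swept by the target during transfer: ω₂·t = 1.3128 rad = 75.22°.
Arrival is 180° from departure on the ellipse, so φ = 180° − 75.22° = 105°.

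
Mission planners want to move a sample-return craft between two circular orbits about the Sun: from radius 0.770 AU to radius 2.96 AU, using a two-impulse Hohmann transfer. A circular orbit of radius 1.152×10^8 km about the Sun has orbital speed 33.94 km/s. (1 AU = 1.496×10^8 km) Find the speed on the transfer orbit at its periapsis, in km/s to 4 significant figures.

v = 42.76 km/s

From the circular-orbit relation v² = μ/r at r = 1.152×10^8 km: μ = v²r = (33.94)² × 1.152×10^8 = 1.32702×10^11 km³/s².
In km: r₁ = 0.770 × 1.496×10^8 = 1.15192×10^8 km; r₂ = 2.96 × 1.496×10^8 = 4.42816×10^8 km.
Semi-major axis of the transfer orbit: a_t = (1.15192×10^8 + 4.42816×10^8)/2 = 2.79004×10^8 km.
At periapsis, r = 1.15192×10^8 km.
Applying v² = μ(2/r − 1/a_t): v = 42.76 km/s.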